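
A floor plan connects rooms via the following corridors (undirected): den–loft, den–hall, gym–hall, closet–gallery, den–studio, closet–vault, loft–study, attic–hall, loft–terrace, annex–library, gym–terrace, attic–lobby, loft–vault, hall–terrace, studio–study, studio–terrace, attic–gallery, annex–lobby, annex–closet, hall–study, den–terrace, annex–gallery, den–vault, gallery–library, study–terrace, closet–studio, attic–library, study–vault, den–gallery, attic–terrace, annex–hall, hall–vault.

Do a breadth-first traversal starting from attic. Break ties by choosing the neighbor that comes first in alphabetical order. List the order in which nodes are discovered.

attic → gallery → hall → library → lobby → terrace → annex → closet → den → gym → study → vault → loft → studio

Visit attic; enqueue gallery, hall, library, lobby, terrace → queue [gallery, hall, library, lobby, terrace]
Visit gallery; enqueue annex, closet, den → queue [hall, library, lobby, terrace, annex, closet, den]
Visit hall; enqueue gym, study, vault → queue [library, lobby, terrace, annex, closet, den, gym, study, vault]
Visit library → queue [lobby, terrace, annex, closet, den, gym, study, vault]
Visit lobby → queue [terrace, annex, closet, den, gym, study, vault]
Visit terrace; enqueue loft, studio → queue [annex, closet, den, gym, study, vault, loft, studio]
Visit annex → queue [closet, den, gym, study, vault, loft, studio]
Visit closet → queue [den, gym, study, vault, loft, studio]
Visit den → queue [gym, study, vault, loft, studio]
Visit gym → queue [study, vault, loft, studio]
Visit study → queue [vault, loft, studio]
Visit vault → queue [loft, studio]
Visit loft → queue [studio]
Visit studio → queue []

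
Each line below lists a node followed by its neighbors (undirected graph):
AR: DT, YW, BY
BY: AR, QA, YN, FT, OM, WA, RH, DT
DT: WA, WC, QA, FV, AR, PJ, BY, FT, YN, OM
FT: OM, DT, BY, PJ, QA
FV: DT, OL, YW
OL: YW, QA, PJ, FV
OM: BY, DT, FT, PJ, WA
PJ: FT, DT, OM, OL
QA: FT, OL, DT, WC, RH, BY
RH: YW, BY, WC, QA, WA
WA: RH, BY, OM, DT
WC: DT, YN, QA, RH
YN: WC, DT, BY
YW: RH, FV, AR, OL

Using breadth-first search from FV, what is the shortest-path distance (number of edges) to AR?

Level 0: FV
Level 1: DT, OL, YW
Level 2: AR, BY, FT, OM, PJ, QA, RH, WA, WC, YN
AR first appears at level 2.

2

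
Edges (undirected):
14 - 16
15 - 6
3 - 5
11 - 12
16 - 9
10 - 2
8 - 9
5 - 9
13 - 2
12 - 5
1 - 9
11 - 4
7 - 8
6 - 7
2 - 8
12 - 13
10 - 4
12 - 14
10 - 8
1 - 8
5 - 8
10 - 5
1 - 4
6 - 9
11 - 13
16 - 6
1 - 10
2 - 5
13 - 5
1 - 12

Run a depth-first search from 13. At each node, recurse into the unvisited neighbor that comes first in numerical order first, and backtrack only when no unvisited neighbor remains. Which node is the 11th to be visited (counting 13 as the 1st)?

Visit 13
13 → 2
2 → 5
5 → 3
5 → 8
8 → 1
1 → 4
4 → 10
4 → 11
11 → 12
12 → 14
14 → 16
16 → 6
6 → 7
6 → 9
6 → 15

Visit order: 13, 2, 5, 3, 8, 1, 4, 10, 11, 12, 14, 16, 6, 7, 9, 15

14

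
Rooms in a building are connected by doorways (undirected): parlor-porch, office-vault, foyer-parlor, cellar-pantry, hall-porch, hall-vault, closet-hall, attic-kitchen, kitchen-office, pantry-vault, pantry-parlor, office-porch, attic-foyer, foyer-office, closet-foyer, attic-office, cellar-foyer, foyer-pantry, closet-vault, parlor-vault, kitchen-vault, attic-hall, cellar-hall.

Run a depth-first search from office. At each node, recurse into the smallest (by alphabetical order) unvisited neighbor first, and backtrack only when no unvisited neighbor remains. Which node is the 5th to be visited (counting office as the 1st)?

hall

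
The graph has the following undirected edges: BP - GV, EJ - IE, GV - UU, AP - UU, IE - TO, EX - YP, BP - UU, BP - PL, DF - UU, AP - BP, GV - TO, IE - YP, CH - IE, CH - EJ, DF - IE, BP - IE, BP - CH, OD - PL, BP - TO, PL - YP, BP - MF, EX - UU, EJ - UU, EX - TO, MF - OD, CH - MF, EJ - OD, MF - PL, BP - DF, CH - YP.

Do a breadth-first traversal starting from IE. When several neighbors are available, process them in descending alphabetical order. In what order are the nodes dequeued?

Visit IE; enqueue YP, TO, EJ, DF, CH, BP → queue [YP, TO, EJ, DF, CH, BP]
Visit YP; enqueue PL, EX → queue [TO, EJ, DF, CH, BP, PL, EX]
Visit TO; enqueue GV → queue [EJ, DF, CH, BP, PL, EX, GV]
Visit EJ; enqueue UU, OD → queue [DF, CH, BP, PL, EX, GV, UU, OD]
Visit DF → queue [CH, BP, PL, EX, GV, UU, OD]
Visit CH; enqueue MF → queue [BP, PL, EX, GV, UU, OD, MF]
Visit BP; enqueue AP → queue [PL, EX, GV, UU, OD, MF, AP]
Visit PL → queue [EX, GV, UU, OD, MF, AP]
Visit EX → queue [GV, UU, OD, MF, AP]
Visit GV → queue [UU, OD, MF, AP]
Visit UU → queue [OD, MF, AP]
Visit OD → queue [MF, AP]
Visit MF → queue [AP]
Visit AP → queue []

IE, YP, TO, EJ, DF, CH, BP, PL, EX, GV, UU, OD, MF, AP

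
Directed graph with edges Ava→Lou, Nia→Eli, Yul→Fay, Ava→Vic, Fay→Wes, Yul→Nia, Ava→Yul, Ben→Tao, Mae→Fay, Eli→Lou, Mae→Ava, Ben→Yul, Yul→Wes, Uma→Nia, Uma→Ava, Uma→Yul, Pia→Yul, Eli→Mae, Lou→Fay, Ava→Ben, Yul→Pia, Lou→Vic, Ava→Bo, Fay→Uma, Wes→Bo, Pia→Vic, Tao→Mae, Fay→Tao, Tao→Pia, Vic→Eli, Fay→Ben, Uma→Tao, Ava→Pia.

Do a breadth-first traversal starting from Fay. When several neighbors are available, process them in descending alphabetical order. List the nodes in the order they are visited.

Fay, Wes, Uma, Tao, Ben, Bo, Yul, Nia, Ava, Pia, Mae, Eli, Vic, Lou

Visit Fay; enqueue Wes, Uma, Tao, Ben → queue [Wes, Uma, Tao, Ben]
Visit Wes; enqueue Bo → queue [Uma, Tao, Ben, Bo]
Visit Uma; enqueue Yul, Nia, Ava → queue [Tao, Ben, Bo, Yul, Nia, Ava]
Visit Tao; enqueue Pia, Mae → queue [Ben, Bo, Yul, Nia, Ava, Pia, Mae]
Visit Ben → queue [Bo, Yul, Nia, Ava, Pia, Mae]
Visit Bo → queue [Yul, Nia, Ava, Pia, Mae]
Visit Yul → queue [Nia, Ava, Pia, Mae]
Visit Nia; enqueue Eli → queue [Ava, Pia, Mae, Eli]
Visit Ava; enqueue Vic, Lou → queue [Pia, Mae, Eli, Vic, Lou]
Visit Pia → queue [Mae, Eli, Vic, Lou]
Visit Mae → queue [Eli, Vic, Lou]
Visit Eli → queue [Vic, Lou]
Visit Vic → queue [Lou]
Visit Lou → queue []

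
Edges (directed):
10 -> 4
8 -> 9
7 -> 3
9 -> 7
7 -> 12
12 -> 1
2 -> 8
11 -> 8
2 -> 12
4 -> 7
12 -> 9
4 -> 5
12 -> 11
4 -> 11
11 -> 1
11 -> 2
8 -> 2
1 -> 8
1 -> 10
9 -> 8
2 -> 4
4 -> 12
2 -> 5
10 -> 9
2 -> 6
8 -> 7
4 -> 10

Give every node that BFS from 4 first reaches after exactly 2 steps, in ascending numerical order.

1, 2, 3, 8, 9

Level 0: 4
Level 1: 5, 7, 10, 11, 12
Level 2: 1, 2, 3, 8, 9
Level 3: 6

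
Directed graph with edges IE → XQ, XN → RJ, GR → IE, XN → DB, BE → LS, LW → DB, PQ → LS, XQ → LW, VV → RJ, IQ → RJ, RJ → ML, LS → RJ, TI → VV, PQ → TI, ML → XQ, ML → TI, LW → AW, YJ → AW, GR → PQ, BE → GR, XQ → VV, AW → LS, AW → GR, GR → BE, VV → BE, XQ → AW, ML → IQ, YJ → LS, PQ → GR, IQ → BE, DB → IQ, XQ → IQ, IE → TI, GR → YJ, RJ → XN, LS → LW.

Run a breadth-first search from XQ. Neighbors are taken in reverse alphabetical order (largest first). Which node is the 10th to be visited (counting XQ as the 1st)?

Visit XQ; enqueue VV, LW, IQ, AW → queue [VV, LW, IQ, AW]
Visit VV; enqueue RJ, BE → queue [LW, IQ, AW, RJ, BE]
Visit LW; enqueue DB → queue [IQ, AW, RJ, BE, DB]
Visit IQ → queue [AW, RJ, BE, DB]
Visit AW; enqueue LS, GR → queue [RJ, BE, DB, LS, GR]
Visit RJ; enqueue XN, ML → queue [BE, DB, LS, GR, XN, ML]
Visit BE → queue [DB, LS, GR, XN, ML]
Visit DB → queue [LS, GR, XN, ML]
Visit LS → queue [GR, XN, ML]
Visit GR; enqueue YJ, PQ, IE → queue [XN, ML, YJ, PQ, IE]
Visit XN → queue [ML, YJ, PQ, IE]
Visit ML; enqueue TI → queue [YJ, PQ, IE, TI]
Visit YJ → queue [PQ, IE, TI]
Visit PQ → queue [IE, TI]
Visit IE → queue [TI]
Visit TI → queue []

Visit order: XQ, VV, LW, IQ, AW, RJ, BE, DB, LS, GR, XN, ML, YJ, PQ, IE, TI

GR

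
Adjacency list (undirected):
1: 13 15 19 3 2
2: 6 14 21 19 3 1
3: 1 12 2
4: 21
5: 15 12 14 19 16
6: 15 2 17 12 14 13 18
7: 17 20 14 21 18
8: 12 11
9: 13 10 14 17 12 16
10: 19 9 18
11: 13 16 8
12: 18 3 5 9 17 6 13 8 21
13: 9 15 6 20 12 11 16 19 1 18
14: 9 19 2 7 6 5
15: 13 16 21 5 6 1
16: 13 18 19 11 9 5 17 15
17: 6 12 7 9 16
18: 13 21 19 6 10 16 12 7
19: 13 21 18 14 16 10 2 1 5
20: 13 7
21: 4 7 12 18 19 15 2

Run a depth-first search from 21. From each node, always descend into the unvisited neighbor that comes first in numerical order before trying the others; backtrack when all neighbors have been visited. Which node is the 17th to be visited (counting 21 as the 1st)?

8

Visit 21
21 → 2
2 → 1
1 → 3
3 → 12
12 → 5
5 → 14
14 → 6
6 → 13
13 → 9
9 → 10
10 → 18
18 → 7
7 → 17
17 → 16
16 → 11
11 → 8
16 → 15
16 → 19
7 → 20
21 → 4

Visit order: 21, 2, 1, 3, 12, 5, 14, 6, 13, 9, 10, 18, 7, 17, 16, 11, 8, 15, 19, 20, 4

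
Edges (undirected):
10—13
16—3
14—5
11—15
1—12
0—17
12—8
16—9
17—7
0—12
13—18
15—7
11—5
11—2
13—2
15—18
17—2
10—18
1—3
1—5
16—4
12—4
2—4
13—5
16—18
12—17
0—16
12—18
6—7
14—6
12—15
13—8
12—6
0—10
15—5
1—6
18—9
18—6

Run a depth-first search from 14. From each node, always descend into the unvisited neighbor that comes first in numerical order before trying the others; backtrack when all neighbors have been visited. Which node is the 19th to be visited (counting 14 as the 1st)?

Visit 14
14 → 5
5 → 1
1 → 3
3 → 16
16 → 0
0 → 10
10 → 13
13 → 2
2 → 4
4 → 12
12 → 6
6 → 7
7 → 15
15 → 11
15 → 18
18 → 9
7 → 17
12 → 8

Visit order: 14, 5, 1, 3, 16, 0, 10, 13, 2, 4, 12, 6, 7, 15, 11, 18, 9, 17, 8

8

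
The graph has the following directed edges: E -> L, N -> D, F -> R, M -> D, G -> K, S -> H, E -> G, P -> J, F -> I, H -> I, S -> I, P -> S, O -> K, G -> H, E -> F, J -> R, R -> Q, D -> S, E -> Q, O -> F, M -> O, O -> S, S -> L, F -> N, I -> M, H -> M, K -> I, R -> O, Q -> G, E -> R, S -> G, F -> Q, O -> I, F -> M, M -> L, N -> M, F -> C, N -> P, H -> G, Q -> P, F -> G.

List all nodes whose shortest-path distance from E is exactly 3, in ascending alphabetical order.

Level 0: E
Level 1: F, G, L, Q, R
Level 2: C, H, I, K, M, N, O, P
Level 3: D, J, S

D, J, S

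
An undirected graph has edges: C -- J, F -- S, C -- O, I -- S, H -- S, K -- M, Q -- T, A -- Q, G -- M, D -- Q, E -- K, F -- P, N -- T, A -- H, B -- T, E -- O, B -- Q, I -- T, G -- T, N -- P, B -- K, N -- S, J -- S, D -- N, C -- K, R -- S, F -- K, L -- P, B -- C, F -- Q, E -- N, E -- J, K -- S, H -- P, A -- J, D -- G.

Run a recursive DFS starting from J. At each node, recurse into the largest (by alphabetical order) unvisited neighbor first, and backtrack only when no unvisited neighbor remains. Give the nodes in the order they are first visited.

Visit J
J → S
S → R
S → N
N → T
T → Q
Q → F
F → P
P → L
P → H
H → A
F → K
K → M
M → G
G → D
K → E
E → O
O → C
C → B
T → I

J, S, R, N, T, Q, F, P, L, H, A, K, M, G, D, E, O, C, B, I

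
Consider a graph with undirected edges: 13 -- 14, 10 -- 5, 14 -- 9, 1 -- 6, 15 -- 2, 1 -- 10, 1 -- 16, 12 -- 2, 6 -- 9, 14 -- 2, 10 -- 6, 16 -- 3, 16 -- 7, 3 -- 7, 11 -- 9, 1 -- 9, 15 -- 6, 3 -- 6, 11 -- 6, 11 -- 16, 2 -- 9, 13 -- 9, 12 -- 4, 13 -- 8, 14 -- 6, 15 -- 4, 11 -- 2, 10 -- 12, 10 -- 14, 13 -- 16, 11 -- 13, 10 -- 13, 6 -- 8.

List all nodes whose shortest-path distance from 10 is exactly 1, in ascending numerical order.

Level 0: 10
Level 1: 1, 5, 6, 12, 13, 14
Level 2: 2, 3, 4, 8, 9, 11, 15, 16
Level 3: 7

1, 5, 6, 12, 13, 14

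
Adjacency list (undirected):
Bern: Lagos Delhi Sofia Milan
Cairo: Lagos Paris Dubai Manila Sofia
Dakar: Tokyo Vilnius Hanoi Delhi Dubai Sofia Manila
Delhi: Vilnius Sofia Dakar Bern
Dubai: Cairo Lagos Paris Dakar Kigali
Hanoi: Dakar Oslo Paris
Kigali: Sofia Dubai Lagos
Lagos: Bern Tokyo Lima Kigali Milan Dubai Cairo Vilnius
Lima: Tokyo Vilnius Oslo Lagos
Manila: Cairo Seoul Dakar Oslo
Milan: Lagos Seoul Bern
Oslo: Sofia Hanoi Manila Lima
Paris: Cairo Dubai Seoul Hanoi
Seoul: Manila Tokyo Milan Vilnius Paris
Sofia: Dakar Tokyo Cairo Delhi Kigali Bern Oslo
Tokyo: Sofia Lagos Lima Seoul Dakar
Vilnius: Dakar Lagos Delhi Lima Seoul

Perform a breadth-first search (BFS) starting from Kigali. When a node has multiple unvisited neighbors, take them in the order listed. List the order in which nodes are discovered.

Visit Kigali; enqueue Sofia, Dubai, Lagos → queue [Sofia, Dubai, Lagos]
Visit Sofia; enqueue Dakar, Tokyo, Cairo, Delhi, Bern, Oslo → queue [Dubai, Lagos, Dakar, Tokyo, Cairo, Delhi, Bern, Oslo]
Visit Dubai; enqueue Paris → queue [Lagos, Dakar, Tokyo, Cairo, Delhi, Bern, Oslo, Paris]
Visit Lagos; enqueue Lima, Milan, Vilnius → queue [Dakar, Tokyo, Cairo, Delhi, Bern, Oslo, Paris, Lima, Milan, Vilnius]
Visit Dakar; enqueue Hanoi, Manila → queue [Tokyo, Cairo, Delhi, Bern, Oslo, Paris, Lima, Milan, Vilnius, Hanoi, Manila]
Visit Tokyo; enqueue Seoul → queue [Cairo, Delhi, Bern, Oslo, Paris, Lima, Milan, Vilnius, Hanoi, Manila, Seoul]
Visit Cairo → queue [Delhi, Bern, Oslo, Paris, Lima, Milan, Vilnius, Hanoi, Manila, Seoul]
Visit Delhi → queue [Bern, Oslo, Paris, Lima, Milan, Vilnius, Hanoi, Manila, Seoul]
Visit Bern → queue [Oslo, Paris, Lima, Milan, Vilnius, Hanoi, Manila, Seoul]
Visit Oslo → queue [Paris, Lima, Milan, Vilnius, Hanoi, Manila, Seoul]
Visit Paris → queue [Lima, Milan, Vilnius, Hanoi, Manila, Seoul]
Visit Lima → queue [Milan, Vilnius, Hanoi, Manila, Seoul]
Visit Milan → queue [Vilnius, Hanoi, Manila, Seoul]
Visit Vilnius → queue [Hanoi, Manila, Seoul]
Visit Hanoi → queue [Manila, Seoul]
Visit Manila → queue [Seoul]
Visit Seoul → queue []

Kigali -> Sofia -> Dubai -> Lagos -> Dakar -> Tokyo -> Cairo -> Delhi -> Bern -> Oslo -> Paris -> Lima -> Milan -> Vilnius -> Hanoi -> Manila -> Seoul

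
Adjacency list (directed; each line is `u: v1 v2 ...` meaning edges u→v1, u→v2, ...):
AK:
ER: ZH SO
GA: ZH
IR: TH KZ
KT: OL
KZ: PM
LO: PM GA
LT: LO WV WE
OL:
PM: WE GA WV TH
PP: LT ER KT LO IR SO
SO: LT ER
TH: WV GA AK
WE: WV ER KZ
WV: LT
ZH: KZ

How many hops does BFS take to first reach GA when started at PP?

Level 0: PP
Level 1: ER, IR, KT, LO, LT, SO
Level 2: GA, KZ, OL, PM, TH, WE, WV, ZH
Level 3: AK
GA first appears at level 2.

2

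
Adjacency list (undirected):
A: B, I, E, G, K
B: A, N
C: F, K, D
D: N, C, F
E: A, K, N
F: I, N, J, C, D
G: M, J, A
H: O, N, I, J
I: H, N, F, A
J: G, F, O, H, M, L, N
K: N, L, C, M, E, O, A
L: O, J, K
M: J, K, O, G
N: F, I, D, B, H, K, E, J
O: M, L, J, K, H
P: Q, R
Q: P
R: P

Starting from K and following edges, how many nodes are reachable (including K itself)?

15

BFS from K visits: K, N, L, C, M, E, O, A, F, I, D, B, H, J, G
Reachable nodes: 15 of 18 total.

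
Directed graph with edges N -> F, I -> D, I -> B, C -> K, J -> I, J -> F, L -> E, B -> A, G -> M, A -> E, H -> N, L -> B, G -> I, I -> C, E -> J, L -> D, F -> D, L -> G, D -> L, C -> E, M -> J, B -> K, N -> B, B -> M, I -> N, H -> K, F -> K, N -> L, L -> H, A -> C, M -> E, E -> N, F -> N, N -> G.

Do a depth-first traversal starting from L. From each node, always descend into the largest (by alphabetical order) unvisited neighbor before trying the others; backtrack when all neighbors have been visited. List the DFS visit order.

L → H → N → G → M → J → I → D → C → K → E → B → A → F

Visit L
L → H
H → N
N → G
G → M
M → J
J → I
I → D
I → C
C → K
C → E
I → B
B → A
J → F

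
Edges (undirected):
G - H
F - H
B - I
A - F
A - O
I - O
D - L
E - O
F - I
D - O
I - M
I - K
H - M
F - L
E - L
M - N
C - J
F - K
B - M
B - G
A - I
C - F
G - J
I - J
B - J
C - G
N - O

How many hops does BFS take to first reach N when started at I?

2

Level 0: I
Level 1: A, B, F, J, K, M, O
Level 2: C, D, E, G, H, L, N
N first appears at level 2.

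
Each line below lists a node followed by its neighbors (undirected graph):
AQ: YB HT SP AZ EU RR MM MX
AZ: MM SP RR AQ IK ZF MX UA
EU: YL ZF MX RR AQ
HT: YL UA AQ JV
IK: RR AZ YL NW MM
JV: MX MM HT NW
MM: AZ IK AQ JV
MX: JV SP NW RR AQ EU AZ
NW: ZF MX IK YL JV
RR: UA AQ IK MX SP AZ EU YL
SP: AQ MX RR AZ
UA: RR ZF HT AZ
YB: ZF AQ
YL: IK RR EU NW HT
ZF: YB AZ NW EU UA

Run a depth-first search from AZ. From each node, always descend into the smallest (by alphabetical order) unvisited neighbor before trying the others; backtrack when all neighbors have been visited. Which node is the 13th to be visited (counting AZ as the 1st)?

ZF

Visit AZ
AZ → AQ
AQ → EU
EU → MX
MX → JV
JV → HT
HT → UA
UA → RR
RR → IK
IK → MM
IK → NW
NW → YL
NW → ZF
ZF → YB
RR → SP

Visit order: AZ, AQ, EU, MX, JV, HT, UA, RR, IK, MM, NW, YL, ZF, YB, SP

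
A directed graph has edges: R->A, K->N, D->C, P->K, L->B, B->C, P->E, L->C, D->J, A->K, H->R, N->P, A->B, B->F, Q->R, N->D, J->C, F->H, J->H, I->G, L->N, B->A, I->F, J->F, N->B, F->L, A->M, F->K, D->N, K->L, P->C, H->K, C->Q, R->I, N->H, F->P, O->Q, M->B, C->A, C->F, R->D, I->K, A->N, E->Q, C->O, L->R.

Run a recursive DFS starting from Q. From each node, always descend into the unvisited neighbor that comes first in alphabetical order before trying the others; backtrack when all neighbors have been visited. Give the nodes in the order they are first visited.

Visit Q
Q → R
R → A
A → B
B → C
C → F
F → H
H → K
K → L
L → N
N → D
D → J
N → P
P → E
C → O
A → M
R → I
I → G

Q -> R -> A -> B -> C -> F -> H -> K -> L -> N -> D -> J -> P -> E -> O -> M -> I -> G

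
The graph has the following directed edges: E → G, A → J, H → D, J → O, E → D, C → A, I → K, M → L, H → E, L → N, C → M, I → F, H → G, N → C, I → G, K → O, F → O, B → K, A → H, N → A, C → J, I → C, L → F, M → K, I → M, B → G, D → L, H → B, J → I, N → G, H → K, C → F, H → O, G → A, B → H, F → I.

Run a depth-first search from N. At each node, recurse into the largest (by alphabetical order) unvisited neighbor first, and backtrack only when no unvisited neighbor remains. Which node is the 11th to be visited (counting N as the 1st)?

C

Visit N
N → G
G → A
A → J
J → O
J → I
I → M
M → L
L → F
M → K
I → C
A → H
H → E
E → D
H → B

Visit order: N, G, A, J, O, I, M, L, F, K, C, H, E, D, B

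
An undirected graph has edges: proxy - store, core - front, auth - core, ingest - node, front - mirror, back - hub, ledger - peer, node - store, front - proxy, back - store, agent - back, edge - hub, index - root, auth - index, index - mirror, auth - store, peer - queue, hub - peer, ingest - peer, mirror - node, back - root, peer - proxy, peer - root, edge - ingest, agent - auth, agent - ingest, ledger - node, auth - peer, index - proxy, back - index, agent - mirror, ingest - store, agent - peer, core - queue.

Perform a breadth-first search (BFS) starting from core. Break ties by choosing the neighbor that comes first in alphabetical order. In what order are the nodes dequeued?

Visit core; enqueue auth, front, queue → queue [auth, front, queue]
Visit auth; enqueue agent, index, peer, store → queue [front, queue, agent, index, peer, store]
Visit front; enqueue mirror, proxy → queue [queue, agent, index, peer, store, mirror, proxy]
Visit queue → queue [agent, index, peer, store, mirror, proxy]
Visit agent; enqueue back, ingest → queue [index, peer, store, mirror, proxy, back, ingest]
Visit index; enqueue root → queue [peer, store, mirror, proxy, back, ingest, root]
Visit peer; enqueue hub, ledger → queue [store, mirror, proxy, back, ingest, root, hub, ledger]
Visit store; enqueue node → queue [mirror, proxy, back, ingest, root, hub, ledger, node]
Visit mirror → queue [proxy, back, ingest, root, hub, ledger, node]
Visit proxy → queue [back, ingest, root, hub, ledger, node]
Visit back → queue [ingest, root, hub, ledger, node]
Visit ingest; enqueue edge → queue [root, hub, ledger, node, edge]
Visit root → queue [hub, ledger, node, edge]
Visit hub → queue [ledger, node, edge]
Visit ledger → queue [node, edge]
Visit node → queue [edge]
Visit edge → queue []

core, auth, front, queue, agent, index, peer, store, mirror, proxy, back, ingest, root, hub, ledger, node, edge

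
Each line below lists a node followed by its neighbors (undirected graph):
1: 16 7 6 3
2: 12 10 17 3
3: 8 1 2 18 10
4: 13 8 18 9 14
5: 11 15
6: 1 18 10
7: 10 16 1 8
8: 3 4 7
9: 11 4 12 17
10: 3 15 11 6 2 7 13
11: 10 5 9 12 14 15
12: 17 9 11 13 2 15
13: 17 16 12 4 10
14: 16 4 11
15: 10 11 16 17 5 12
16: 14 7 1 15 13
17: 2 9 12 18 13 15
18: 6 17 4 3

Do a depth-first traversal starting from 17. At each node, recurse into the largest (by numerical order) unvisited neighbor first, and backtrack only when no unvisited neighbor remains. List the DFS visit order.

17 18 6 10 15 16 14 11 12 13 4 9 8 7 1 3 2 5

Visit 17
17 → 18
18 → 6
6 → 10
10 → 15
15 → 16
16 → 14
14 → 11
11 → 12
12 → 13
13 → 4
4 → 9
4 → 8
8 → 7
7 → 1
1 → 3
3 → 2
11 → 5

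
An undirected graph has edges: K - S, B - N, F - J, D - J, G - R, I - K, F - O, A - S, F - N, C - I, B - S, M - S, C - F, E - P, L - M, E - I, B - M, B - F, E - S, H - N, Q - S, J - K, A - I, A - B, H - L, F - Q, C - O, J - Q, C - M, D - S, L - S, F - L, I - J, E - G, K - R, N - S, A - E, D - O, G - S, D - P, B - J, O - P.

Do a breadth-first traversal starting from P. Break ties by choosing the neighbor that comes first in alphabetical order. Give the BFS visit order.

Visit P; enqueue D, E, O → queue [D, E, O]
Visit D; enqueue J, S → queue [E, O, J, S]
Visit E; enqueue A, G, I → queue [O, J, S, A, G, I]
Visit O; enqueue C, F → queue [J, S, A, G, I, C, F]
Visit J; enqueue B, K, Q → queue [S, A, G, I, C, F, B, K, Q]
Visit S; enqueue L, M, N → queue [A, G, I, C, F, B, K, Q, L, M, N]
Visit A → queue [G, I, C, F, B, K, Q, L, M, N]
Visit G; enqueue R → queue [I, C, F, B, K, Q, L, M, N, R]
Visit I → queue [C, F, B, K, Q, L, M, N, R]
Visit C → queue [F, B, K, Q, L, M, N, R]
Visit F → queue [B, K, Q, L, M, N, R]
Visit B → queue [K, Q, L, M, N, R]
Visit K → queue [Q, L, M, N, R]
Visit Q → queue [L, M, N, R]
Visit L; enqueue H → queue [M, N, R, H]
Visit M → queue [N, R, H]
Visit N → queue [R, H]
Visit R → queue [H]
Visit H → queue []

P, D, E, O, J, S, A, G, I, C, F, B, K, Q, L, M, N, R, H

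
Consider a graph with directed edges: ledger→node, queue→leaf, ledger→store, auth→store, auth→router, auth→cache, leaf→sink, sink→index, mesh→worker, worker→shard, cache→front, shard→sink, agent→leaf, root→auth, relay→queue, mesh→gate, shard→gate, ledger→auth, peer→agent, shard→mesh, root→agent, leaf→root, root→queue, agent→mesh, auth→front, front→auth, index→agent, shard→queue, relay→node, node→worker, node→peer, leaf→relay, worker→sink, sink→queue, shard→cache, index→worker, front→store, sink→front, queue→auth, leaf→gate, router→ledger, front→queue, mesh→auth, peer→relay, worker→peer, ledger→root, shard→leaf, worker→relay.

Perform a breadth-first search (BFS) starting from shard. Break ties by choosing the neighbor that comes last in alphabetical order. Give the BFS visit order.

shard, sink, queue, mesh, leaf, gate, cache, index, front, auth, worker, root, relay, agent, store, router, peer, node, ledger

Visit shard; enqueue sink, queue, mesh, leaf, gate, cache → queue [sink, queue, mesh, leaf, gate, cache]
Visit sink; enqueue index, front → queue [queue, mesh, leaf, gate, cache, index, front]
Visit queue; enqueue auth → queue [mesh, leaf, gate, cache, index, front, auth]
Visit mesh; enqueue worker → queue [leaf, gate, cache, index, front, auth, worker]
Visit leaf; enqueue root, relay → queue [gate, cache, index, front, auth, worker, root, relay]
Visit gate → queue [cache, index, front, auth, worker, root, relay]
Visit cache → queue [index, front, auth, worker, root, relay]
Visit index; enqueue agent → queue [front, auth, worker, root, relay, agent]
Visit front; enqueue store → queue [auth, worker, root, relay, agent, store]
Visit auth; enqueue router → queue [worker, root, relay, agent, store, router]
Visit worker; enqueue peer → queue [root, relay, agent, store, router, peer]
Visit root → queue [relay, agent, store, router, peer]
Visit relay; enqueue node → queue [agent, store, router, peer, node]
Visit agent → queue [store, router, peer, node]
Visit store → queue [router, peer, node]
Visit router; enqueue ledger → queue [peer, node, ledger]
Visit peer → queue [node, ledger]
Visit node → queue [ledger]
Visit ledger → queue []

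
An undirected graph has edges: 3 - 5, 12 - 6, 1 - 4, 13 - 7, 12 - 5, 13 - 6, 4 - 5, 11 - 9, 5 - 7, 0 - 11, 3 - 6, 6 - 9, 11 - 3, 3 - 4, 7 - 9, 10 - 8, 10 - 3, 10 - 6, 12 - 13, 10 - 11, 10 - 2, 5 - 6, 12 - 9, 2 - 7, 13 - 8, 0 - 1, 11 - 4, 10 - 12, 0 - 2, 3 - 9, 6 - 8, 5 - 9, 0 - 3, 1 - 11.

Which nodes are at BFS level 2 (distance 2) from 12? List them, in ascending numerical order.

Level 0: 12
Level 1: 5, 6, 9, 10, 13
Level 2: 2, 3, 4, 7, 8, 11
Level 3: 0, 1

2, 3, 4, 7, 8, 11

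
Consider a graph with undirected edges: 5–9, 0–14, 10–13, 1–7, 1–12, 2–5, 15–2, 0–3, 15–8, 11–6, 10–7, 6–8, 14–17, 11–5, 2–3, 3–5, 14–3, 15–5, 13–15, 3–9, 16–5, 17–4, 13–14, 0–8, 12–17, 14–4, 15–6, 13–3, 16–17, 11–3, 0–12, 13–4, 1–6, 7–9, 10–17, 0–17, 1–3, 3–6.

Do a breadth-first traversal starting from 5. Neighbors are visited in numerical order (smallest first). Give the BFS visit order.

Visit 5; enqueue 2, 3, 9, 11, 15, 16 → queue [2, 3, 9, 11, 15, 16]
Visit 2 → queue [3, 9, 11, 15, 16]
Visit 3; enqueue 0, 1, 6, 13, 14 → queue [9, 11, 15, 16, 0, 1, 6, 13, 14]
Visit 9; enqueue 7 → queue [11, 15, 16, 0, 1, 6, 13, 14, 7]
Visit 11 → queue [15, 16, 0, 1, 6, 13, 14, 7]
Visit 15; enqueue 8 → queue [16, 0, 1, 6, 13, 14, 7, 8]
Visit 16; enqueue 17 → queue [0, 1, 6, 13, 14, 7, 8, 17]
Visit 0; enqueue 12 → queue [1, 6, 13, 14, 7, 8, 17, 12]
Visit 1 → queue [6, 13, 14, 7, 8, 17, 12]
Visit 6 → queue [13, 14, 7, 8, 17, 12]
Visit 13; enqueue 4, 10 → queue [14, 7, 8, 17, 12, 4, 10]
Visit 14 → queue [7, 8, 17, 12, 4, 10]
Visit 7 → queue [8, 17, 12, 4, 10]
Visit 8 → queue [17, 12, 4, 10]
Visit 17 → queue [12, 4, 10]
Visit 12 → queue [4, 10]
Visit 4 → queue [10]
Visit 10 → queue []

5 2 3 9 11 15 16 0 1 6 13 14 7 8 17 12 4 10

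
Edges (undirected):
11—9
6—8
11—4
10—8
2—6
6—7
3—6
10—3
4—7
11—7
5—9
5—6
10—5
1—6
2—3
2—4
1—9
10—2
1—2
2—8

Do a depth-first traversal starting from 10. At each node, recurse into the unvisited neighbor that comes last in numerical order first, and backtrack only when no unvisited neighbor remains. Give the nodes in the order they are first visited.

10, 8, 6, 7, 11, 9, 5, 1, 2, 4, 3

Visit 10
10 → 8
8 → 6
6 → 7
7 → 11
11 → 9
9 → 5
9 → 1
1 → 2
2 → 4
2 → 3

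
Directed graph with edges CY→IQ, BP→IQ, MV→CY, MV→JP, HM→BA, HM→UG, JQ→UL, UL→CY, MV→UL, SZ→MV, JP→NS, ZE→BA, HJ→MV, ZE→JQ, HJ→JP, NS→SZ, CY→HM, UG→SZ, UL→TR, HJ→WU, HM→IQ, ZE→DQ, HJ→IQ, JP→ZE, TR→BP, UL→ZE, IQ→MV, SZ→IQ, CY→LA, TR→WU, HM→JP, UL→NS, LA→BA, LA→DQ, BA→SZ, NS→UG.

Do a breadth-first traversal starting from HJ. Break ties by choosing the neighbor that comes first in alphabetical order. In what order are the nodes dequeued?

Visit HJ; enqueue IQ, JP, MV, WU → queue [IQ, JP, MV, WU]
Visit IQ → queue [JP, MV, WU]
Visit JP; enqueue NS, ZE → queue [MV, WU, NS, ZE]
Visit MV; enqueue CY, UL → queue [WU, NS, ZE, CY, UL]
Visit WU → queue [NS, ZE, CY, UL]
Visit NS; enqueue SZ, UG → queue [ZE, CY, UL, SZ, UG]
Visit ZE; enqueue BA, DQ, JQ → queue [CY, UL, SZ, UG, BA, DQ, JQ]
Visit CY; enqueue HM, LA → queue [UL, SZ, UG, BA, DQ, JQ, HM, LA]
Visit UL; enqueue TR → queue [SZ, UG, BA, DQ, JQ, HM, LA, TR]
Visit SZ → queue [UG, BA, DQ, JQ, HM, LA, TR]
Visit UG → queue [BA, DQ, JQ, HM, LA, TR]
Visit BA → queue [DQ, JQ, HM, LA, TR]
Visit DQ → queue [JQ, HM, LA, TR]
Visit JQ → queue [HM, LA, TR]
Visit HM → queue [LA, TR]
Visit LA → queue [TR]
Visit TR; enqueue BP → queue [BP]
Visit BP → queue []

HJ -> IQ -> JP -> MV -> WU -> NS -> ZE -> CY -> UL -> SZ -> UG -> BA -> DQ -> JQ -> HM -> LA -> TR -> BP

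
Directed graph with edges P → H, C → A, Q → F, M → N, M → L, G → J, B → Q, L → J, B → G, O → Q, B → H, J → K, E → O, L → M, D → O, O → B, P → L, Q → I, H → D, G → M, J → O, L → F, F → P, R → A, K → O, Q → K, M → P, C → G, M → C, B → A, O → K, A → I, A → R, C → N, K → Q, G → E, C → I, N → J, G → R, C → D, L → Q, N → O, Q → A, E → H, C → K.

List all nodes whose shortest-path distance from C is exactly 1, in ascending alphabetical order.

A, D, G, I, K, N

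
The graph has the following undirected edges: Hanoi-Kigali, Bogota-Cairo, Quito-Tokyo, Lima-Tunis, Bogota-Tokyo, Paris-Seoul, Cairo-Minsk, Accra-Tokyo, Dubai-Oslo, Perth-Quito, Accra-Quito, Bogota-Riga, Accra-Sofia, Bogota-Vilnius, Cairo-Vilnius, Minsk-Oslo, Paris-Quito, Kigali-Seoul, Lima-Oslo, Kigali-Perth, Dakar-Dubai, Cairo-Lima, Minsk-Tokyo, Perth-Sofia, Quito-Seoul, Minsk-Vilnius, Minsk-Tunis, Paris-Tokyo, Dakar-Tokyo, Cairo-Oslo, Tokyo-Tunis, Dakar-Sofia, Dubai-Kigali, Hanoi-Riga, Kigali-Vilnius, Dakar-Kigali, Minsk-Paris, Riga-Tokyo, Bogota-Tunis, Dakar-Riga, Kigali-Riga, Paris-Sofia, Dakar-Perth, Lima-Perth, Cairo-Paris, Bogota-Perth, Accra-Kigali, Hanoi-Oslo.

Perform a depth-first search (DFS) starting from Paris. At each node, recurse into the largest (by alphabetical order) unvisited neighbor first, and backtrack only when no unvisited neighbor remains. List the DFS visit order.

Paris, Tokyo, Tunis, Minsk, Vilnius, Kigali, Seoul, Quito, Perth, Sofia, Dakar, Riga, Hanoi, Oslo, Lima, Cairo, Bogota, Dubai, Accra

Visit Paris
Paris → Tokyo
Tokyo → Tunis
Tunis → Minsk
Minsk → Vilnius
Vilnius → Kigali
Kigali → Seoul
Seoul → Quito
Quito → Perth
Perth → Sofia
Sofia → Dakar
Dakar → Riga
Riga → Hanoi
Hanoi → Oslo
Oslo → Lima
Lima → Cairo
Cairo → Bogota
Oslo → Dubai
Sofia → Accra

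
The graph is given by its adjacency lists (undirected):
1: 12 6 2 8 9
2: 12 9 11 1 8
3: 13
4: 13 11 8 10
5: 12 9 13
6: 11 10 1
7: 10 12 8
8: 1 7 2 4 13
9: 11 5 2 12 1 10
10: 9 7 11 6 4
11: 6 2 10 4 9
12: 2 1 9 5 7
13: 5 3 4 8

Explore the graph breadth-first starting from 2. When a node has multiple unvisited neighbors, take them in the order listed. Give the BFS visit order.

2 → 12 → 9 → 11 → 1 → 8 → 5 → 7 → 10 → 6 → 4 → 13 → 3

Visit 2; enqueue 12, 9, 11, 1, 8 → queue [12, 9, 11, 1, 8]
Visit 12; enqueue 5, 7 → queue [9, 11, 1, 8, 5, 7]
Visit 9; enqueue 10 → queue [11, 1, 8, 5, 7, 10]
Visit 11; enqueue 6, 4 → queue [1, 8, 5, 7, 10, 6, 4]
Visit 1 → queue [8, 5, 7, 10, 6, 4]
Visit 8; enqueue 13 → queue [5, 7, 10, 6, 4, 13]
Visit 5 → queue [7, 10, 6, 4, 13]
Visit 7 → queue [10, 6, 4, 13]
Visit 10 → queue [6, 4, 13]
Visit 6 → queue [4, 13]
Visit 4 → queue [13]
Visit 13; enqueue 3 → queue [3]
Visit 3 → queue []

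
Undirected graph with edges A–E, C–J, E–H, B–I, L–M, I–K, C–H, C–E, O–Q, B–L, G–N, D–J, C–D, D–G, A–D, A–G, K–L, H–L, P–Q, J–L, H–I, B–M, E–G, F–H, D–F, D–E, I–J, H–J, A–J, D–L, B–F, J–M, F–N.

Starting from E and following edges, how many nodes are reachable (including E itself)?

BFS from E visits: E, A, C, D, G, H, J, F, L, N, I, M, B, K
Reachable nodes: 14 of 17 total.

14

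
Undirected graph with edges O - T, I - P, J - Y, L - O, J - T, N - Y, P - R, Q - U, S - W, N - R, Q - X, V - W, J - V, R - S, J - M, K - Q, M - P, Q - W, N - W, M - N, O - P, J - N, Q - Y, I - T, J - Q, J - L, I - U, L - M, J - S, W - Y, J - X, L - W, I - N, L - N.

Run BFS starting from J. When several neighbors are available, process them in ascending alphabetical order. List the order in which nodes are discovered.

Visit J; enqueue L, M, N, Q, S, T, V, X, Y → queue [L, M, N, Q, S, T, V, X, Y]
Visit L; enqueue O, W → queue [M, N, Q, S, T, V, X, Y, O, W]
Visit M; enqueue P → queue [N, Q, S, T, V, X, Y, O, W, P]
Visit N; enqueue I, R → queue [Q, S, T, V, X, Y, O, W, P, I, R]
Visit Q; enqueue K, U → queue [S, T, V, X, Y, O, W, P, I, R, K, U]
Visit S → queue [T, V, X, Y, O, W, P, I, R, K, U]
Visit T → queue [V, X, Y, O, W, P, I, R, K, U]
Visit V → queue [X, Y, O, W, P, I, R, K, U]
Visit X → queue [Y, O, W, P, I, R, K, U]
Visit Y → queue [O, W, P, I, R, K, U]
Visit O → queue [W, P, I, R, K, U]
Visit W → queue [P, I, R, K, U]
Visit P → queue [I, R, K, U]
Visit I → queue [R, K, U]
Visit R → queue [K, U]
Visit K → queue [U]
Visit U → queue []

J -> L -> M -> N -> Q -> S -> T -> V -> X -> Y -> O -> W -> P -> I -> R -> K -> U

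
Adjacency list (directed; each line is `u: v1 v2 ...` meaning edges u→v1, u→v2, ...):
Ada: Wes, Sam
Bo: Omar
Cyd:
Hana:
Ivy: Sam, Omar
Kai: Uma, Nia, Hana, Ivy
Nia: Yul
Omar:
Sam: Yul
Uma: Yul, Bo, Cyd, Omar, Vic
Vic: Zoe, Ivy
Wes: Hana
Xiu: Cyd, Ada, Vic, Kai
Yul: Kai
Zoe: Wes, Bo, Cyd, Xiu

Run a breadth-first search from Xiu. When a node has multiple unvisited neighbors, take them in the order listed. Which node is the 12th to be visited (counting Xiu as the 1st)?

Visit Xiu; enqueue Cyd, Ada, Vic, Kai → queue [Cyd, Ada, Vic, Kai]
Visit Cyd → queue [Ada, Vic, Kai]
Visit Ada; enqueue Wes, Sam → queue [Vic, Kai, Wes, Sam]
Visit Vic; enqueue Zoe, Ivy → queue [Kai, Wes, Sam, Zoe, Ivy]
Visit Kai; enqueue Uma, Nia, Hana → queue [Wes, Sam, Zoe, Ivy, Uma, Nia, Hana]
Visit Wes → queue [Sam, Zoe, Ivy, Uma, Nia, Hana]
Visit Sam; enqueue Yul → queue [Zoe, Ivy, Uma, Nia, Hana, Yul]
Visit Zoe; enqueue Bo → queue [Ivy, Uma, Nia, Hana, Yul, Bo]
Visit Ivy; enqueue Omar → queue [Uma, Nia, Hana, Yul, Bo, Omar]
Visit Uma → queue [Nia, Hana, Yul, Bo, Omar]
Visit Nia → queue [Hana, Yul, Bo, Omar]
Visit Hana → queue [Yul, Bo, Omar]
Visit Yul → queue [Bo, Omar]
Visit Bo → queue [Omar]
Visit Omar → queue []

Visit order: Xiu, Cyd, Ada, Vic, Kai, Wes, Sam, Zoe, Ivy, Uma, Nia, Hana, Yul, Bo, Omar

Hana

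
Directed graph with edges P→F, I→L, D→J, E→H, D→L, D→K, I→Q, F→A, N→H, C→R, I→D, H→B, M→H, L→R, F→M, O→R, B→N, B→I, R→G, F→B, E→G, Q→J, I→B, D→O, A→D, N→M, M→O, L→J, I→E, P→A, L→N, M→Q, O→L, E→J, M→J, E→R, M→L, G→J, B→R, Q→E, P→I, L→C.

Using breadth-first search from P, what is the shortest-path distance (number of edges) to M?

Level 0: P
Level 1: A, F, I
Level 2: B, D, E, L, M, Q
Level 3: C, G, H, J, K, N, O, R
M first appears at level 2.

2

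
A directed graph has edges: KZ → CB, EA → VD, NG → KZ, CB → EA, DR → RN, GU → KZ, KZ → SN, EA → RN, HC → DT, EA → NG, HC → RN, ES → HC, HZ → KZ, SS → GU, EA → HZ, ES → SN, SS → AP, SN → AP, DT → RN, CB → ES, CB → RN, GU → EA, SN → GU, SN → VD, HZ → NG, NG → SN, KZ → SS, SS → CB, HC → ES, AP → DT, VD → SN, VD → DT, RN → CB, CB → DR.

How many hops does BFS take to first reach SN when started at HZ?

2

Level 0: HZ
Level 1: KZ, NG
Level 2: CB, SN, SS
Level 3: AP, DR, EA, ES, GU, RN, VD
Level 4: DT, HC
SN first appears at level 2.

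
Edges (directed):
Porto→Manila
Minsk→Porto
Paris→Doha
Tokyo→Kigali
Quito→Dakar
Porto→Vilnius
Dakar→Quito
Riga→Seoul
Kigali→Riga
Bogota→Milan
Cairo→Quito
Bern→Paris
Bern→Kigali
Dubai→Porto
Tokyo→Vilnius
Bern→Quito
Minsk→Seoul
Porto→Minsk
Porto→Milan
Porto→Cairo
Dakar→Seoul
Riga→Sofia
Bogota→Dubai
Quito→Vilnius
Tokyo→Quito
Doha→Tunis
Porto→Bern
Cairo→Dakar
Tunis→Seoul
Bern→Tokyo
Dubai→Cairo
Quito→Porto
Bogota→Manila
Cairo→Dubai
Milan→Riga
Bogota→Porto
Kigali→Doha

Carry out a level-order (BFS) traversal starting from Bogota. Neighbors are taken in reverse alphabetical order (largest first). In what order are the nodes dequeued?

Bogota, Porto, Milan, Manila, Dubai, Vilnius, Minsk, Cairo, Bern, Riga, Seoul, Quito, Dakar, Tokyo, Paris, Kigali, Sofia, Doha, Tunis

Visit Bogota; enqueue Porto, Milan, Manila, Dubai → queue [Porto, Milan, Manila, Dubai]
Visit Porto; enqueue Vilnius, Minsk, Cairo, Bern → queue [Milan, Manila, Dubai, Vilnius, Minsk, Cairo, Bern]
Visit Milan; enqueue Riga → queue [Manila, Dubai, Vilnius, Minsk, Cairo, Bern, Riga]
Visit Manila → queue [Dubai, Vilnius, Minsk, Cairo, Bern, Riga]
Visit Dubai → queue [Vilnius, Minsk, Cairo, Bern, Riga]
Visit Vilnius → queue [Minsk, Cairo, Bern, Riga]
Visit Minsk; enqueue Seoul → queue [Cairo, Bern, Riga, Seoul]
Visit Cairo; enqueue Quito, Dakar → queue [Bern, Riga, Seoul, Quito, Dakar]
Visit Bern; enqueue Tokyo, Paris, Kigali → queue [Riga, Seoul, Quito, Dakar, Tokyo, Paris, Kigali]
Visit Riga; enqueue Sofia → queue [Seoul, Quito, Dakar, Tokyo, Paris, Kigali, Sofia]
Visit Seoul → queue [Quito, Dakar, Tokyo, Paris, Kigali, Sofia]
Visit Quito → queue [Dakar, Tokyo, Paris, Kigali, Sofia]
Visit Dakar → queue [Tokyo, Paris, Kigali, Sofia]
Visit Tokyo → queue [Paris, Kigali, Sofia]
Visit Paris; enqueue Doha → queue [Kigali, Sofia, Doha]
Visit Kigali → queue [Sofia, Doha]
Visit Sofia → queue [Doha]
Visit Doha; enqueue Tunis → queue [Tunis]
Visit Tunis → queue []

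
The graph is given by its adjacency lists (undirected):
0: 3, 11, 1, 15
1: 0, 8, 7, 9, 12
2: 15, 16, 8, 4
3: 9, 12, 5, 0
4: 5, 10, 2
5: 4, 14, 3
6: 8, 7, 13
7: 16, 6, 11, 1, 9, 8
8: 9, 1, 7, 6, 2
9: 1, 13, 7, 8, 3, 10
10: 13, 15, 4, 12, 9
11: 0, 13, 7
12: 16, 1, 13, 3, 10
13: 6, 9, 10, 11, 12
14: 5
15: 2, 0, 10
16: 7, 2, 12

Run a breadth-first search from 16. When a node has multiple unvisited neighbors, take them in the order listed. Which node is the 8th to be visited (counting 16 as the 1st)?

9

Visit 16; enqueue 7, 2, 12 → queue [7, 2, 12]
Visit 7; enqueue 6, 11, 1, 9, 8 → queue [2, 12, 6, 11, 1, 9, 8]
Visit 2; enqueue 15, 4 → queue [12, 6, 11, 1, 9, 8, 15, 4]
Visit 12; enqueue 13, 3, 10 → queue [6, 11, 1, 9, 8, 15, 4, 13, 3, 10]
Visit 6 → queue [11, 1, 9, 8, 15, 4, 13, 3, 10]
Visit 11; enqueue 0 → queue [1, 9, 8, 15, 4, 13, 3, 10, 0]
Visit 1 → queue [9, 8, 15, 4, 13, 3, 10, 0]
Visit 9 → queue [8, 15, 4, 13, 3, 10, 0]
Visit 8 → queue [15, 4, 13, 3, 10, 0]
Visit 15 → queue [4, 13, 3, 10, 0]
Visit 4; enqueue 5 → queue [13, 3, 10, 0, 5]
Visit 13 → queue [3, 10, 0, 5]
Visit 3 → queue [10, 0, 5]
Visit 10 → queue [0, 5]
Visit 0 → queue [5]
Visit 5; enqueue 14 → queue [14]
Visit 14 → queue []

Visit order: 16, 7, 2, 12, 6, 11, 1, 9, 8, 15, 4, 13, 3, 10, 0, 5, 14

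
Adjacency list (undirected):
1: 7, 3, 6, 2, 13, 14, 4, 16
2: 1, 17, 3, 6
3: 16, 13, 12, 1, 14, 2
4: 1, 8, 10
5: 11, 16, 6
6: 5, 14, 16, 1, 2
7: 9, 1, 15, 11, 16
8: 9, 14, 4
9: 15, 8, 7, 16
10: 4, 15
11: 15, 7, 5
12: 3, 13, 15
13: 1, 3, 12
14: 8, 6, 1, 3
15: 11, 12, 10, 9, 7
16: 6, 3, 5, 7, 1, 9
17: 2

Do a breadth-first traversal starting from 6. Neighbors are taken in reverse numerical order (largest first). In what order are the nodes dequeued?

6 → 16 → 14 → 5 → 2 → 1 → 9 → 7 → 3 → 8 → 11 → 17 → 13 → 4 → 15 → 12 → 10

Visit 6; enqueue 16, 14, 5, 2, 1 → queue [16, 14, 5, 2, 1]
Visit 16; enqueue 9, 7, 3 → queue [14, 5, 2, 1, 9, 7, 3]
Visit 14; enqueue 8 → queue [5, 2, 1, 9, 7, 3, 8]
Visit 5; enqueue 11 → queue [2, 1, 9, 7, 3, 8, 11]
Visit 2; enqueue 17 → queue [1, 9, 7, 3, 8, 11, 17]
Visit 1; enqueue 13, 4 → queue [9, 7, 3, 8, 11, 17, 13, 4]
Visit 9; enqueue 15 → queue [7, 3, 8, 11, 17, 13, 4, 15]
Visit 7 → queue [3, 8, 11, 17, 13, 4, 15]
Visit 3; enqueue 12 → queue [8, 11, 17, 13, 4, 15, 12]
Visit 8 → queue [11, 17, 13, 4, 15, 12]
Visit 11 → queue [17, 13, 4, 15, 12]
Visit 17 → queue [13, 4, 15, 12]
Visit 13 → queue [4, 15, 12]
Visit 4; enqueue 10 → queue [15, 12, 10]
Visit 15 → queue [12, 10]
Visit 12 → queue [10]
Visit 10 → queue []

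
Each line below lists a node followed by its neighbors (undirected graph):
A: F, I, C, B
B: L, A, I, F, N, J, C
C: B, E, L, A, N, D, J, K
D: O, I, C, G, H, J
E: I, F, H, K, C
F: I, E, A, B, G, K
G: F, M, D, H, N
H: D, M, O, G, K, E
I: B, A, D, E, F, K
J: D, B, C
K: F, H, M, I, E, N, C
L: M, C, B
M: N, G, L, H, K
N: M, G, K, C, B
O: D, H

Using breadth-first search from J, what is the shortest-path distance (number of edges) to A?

2

Level 0: J
Level 1: B, C, D
Level 2: A, E, F, G, H, I, K, L, N, O
Level 3: M
A first appears at level 2.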